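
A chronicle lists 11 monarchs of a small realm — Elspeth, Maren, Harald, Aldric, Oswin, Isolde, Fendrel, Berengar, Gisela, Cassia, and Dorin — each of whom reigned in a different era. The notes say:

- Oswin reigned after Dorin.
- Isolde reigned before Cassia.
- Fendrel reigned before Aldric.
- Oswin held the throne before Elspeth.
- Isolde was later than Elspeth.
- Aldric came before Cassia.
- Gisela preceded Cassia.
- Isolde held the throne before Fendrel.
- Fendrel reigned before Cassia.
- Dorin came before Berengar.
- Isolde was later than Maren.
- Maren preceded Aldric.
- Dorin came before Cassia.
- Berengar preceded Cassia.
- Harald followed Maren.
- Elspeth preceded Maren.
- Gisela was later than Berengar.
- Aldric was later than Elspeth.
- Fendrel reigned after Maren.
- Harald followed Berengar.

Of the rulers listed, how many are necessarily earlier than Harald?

Directly stated before Harald: Berengar and Maren.
Dorin reaches Harald via Dorin → Berengar → Harald.
Elspeth reaches Harald via Elspeth → Maren → Harald.
Oswin reaches Harald via Oswin → Elspeth → Maren → Harald.
That's Berengar, Dorin, Elspeth, Maren, and Oswin — 5 in all.

5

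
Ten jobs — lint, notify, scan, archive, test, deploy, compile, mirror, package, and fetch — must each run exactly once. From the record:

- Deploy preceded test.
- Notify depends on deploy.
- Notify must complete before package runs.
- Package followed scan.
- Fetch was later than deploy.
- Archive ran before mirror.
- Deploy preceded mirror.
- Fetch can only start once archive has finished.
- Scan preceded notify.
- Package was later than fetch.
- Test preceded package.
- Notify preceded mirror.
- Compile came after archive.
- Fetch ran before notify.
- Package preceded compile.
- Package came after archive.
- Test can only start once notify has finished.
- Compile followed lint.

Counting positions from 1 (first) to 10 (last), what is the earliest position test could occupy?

6

Archive, deploy, fetch, notify, and scan must all come before test — 5 forced predecessors.
Nothing else is forced ahead of test, so its earliest slot is position 5 + 1 = 6.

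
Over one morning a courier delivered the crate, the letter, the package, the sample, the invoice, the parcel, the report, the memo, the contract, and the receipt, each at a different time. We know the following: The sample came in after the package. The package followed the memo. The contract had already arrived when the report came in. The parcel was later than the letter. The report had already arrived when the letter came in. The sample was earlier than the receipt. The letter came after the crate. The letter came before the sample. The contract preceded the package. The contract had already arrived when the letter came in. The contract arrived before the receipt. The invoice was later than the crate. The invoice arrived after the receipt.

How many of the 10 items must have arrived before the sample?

Directly stated before the sample: the letter and the package.
The contract reaches the sample via the contract → the package → the sample.
The crate reaches the sample via the crate → the letter → the sample.
The memo reaches the sample via the memo → the package → the sample.
Likewise the report reaches the sample by chaining the stated constraints.
No chain forces the receipt (or any of the others) ahead of the sample.
That's the contract, the crate, the letter, the memo, the package, and the report — 6 in all.

6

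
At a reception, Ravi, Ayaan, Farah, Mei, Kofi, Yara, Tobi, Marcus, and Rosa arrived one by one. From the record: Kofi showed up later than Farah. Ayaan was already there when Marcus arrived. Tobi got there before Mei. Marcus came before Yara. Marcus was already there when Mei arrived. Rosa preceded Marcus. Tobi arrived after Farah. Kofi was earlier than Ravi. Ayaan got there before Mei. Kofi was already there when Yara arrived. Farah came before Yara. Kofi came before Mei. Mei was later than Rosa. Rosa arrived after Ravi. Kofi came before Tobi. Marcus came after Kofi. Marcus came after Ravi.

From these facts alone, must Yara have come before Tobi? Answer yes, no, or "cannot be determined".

No chain of stated constraints runs from Yara to Tobi, and none runs from Tobi to Yara either.
So the relative order of Yara and Tobi is not fixed by the given facts.

cannot be determined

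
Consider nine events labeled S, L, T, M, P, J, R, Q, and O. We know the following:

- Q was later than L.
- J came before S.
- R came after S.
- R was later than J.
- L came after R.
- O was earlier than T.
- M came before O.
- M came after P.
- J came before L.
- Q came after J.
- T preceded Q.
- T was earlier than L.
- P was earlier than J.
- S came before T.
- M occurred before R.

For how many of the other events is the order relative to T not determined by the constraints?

1

Forced before T: J, M, O, P, and S; forced after T: L and Q.
That leaves R with no forced order relative to T — 1.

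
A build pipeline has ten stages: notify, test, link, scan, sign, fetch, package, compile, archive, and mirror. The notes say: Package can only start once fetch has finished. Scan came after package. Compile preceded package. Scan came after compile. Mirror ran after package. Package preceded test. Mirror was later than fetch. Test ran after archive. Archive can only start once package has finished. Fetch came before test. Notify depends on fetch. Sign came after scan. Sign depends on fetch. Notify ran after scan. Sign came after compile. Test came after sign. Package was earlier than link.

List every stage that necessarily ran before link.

Directly stated before link: package.
Compile reaches link via compile → package → link.
Fetch reaches link via fetch → package → link.
No chain forces test (or any of the others) ahead of link.

compile, fetch, package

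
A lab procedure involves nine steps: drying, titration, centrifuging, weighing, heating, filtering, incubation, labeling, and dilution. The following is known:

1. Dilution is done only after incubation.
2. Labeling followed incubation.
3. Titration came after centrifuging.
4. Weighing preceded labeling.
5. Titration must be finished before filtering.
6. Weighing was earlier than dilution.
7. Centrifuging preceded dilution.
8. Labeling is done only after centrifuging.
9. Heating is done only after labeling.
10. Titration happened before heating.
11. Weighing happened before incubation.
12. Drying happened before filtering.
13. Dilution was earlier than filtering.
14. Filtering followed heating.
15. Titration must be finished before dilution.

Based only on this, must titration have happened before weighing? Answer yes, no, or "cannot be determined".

cannot be determined

No chain of stated constraints runs from titration to weighing, and none runs from weighing to titration either.
So the relative order of titration and weighing is not fixed by the given facts.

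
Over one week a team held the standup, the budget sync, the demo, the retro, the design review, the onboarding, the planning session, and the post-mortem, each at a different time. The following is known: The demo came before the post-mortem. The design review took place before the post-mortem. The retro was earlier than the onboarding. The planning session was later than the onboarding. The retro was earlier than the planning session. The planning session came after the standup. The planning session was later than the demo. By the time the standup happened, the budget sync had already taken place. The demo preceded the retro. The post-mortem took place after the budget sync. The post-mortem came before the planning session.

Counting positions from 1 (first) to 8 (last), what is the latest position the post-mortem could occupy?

7

The post-mortem must come before the planning session — 1 meeting forced after it.
Everything else can be placed before the post-mortem in some valid order, so the post-mortem can sit as late as position 8 − 1 = 7.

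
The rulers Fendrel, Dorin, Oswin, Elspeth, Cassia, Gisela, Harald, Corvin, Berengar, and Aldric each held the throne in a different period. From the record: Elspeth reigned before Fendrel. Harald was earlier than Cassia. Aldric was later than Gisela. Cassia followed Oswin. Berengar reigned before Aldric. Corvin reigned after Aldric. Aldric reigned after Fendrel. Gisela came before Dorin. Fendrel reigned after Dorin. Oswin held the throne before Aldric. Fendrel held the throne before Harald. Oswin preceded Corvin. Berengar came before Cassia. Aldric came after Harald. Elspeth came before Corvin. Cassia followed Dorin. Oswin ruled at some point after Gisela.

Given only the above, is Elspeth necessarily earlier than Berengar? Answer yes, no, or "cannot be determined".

cannot be determined

No chain of stated constraints runs from Elspeth to Berengar, and none runs from Berengar to Elspeth either.
So the relative order of Elspeth and Berengar is not fixed by the given facts.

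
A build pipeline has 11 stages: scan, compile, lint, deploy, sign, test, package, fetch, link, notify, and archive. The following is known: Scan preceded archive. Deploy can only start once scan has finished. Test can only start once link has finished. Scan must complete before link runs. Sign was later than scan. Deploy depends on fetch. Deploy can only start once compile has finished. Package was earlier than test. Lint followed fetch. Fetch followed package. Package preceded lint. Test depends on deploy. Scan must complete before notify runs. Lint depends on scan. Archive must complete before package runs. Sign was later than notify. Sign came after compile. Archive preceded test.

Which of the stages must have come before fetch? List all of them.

Directly stated before fetch: package.
Archive reaches fetch via archive → package → fetch.
Scan reaches fetch via scan → archive → package → fetch.

archive, package, scan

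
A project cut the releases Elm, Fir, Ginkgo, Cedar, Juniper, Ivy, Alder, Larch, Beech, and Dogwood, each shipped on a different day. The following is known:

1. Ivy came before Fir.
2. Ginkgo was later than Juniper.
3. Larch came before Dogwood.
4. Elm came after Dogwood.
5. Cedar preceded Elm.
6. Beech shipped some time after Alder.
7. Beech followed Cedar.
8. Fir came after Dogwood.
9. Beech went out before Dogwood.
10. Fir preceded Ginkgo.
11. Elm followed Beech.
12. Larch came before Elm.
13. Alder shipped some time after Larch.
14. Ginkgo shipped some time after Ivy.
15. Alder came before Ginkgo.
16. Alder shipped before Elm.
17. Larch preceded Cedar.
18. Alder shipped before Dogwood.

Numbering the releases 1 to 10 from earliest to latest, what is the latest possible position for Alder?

5

Alder must come before Beech, Dogwood, Elm, Fir, and Ginkgo — 5 releases forced after it.
Everything else can be placed before Alder in some valid order, so Alder can sit as late as position 10 − 5 = 5.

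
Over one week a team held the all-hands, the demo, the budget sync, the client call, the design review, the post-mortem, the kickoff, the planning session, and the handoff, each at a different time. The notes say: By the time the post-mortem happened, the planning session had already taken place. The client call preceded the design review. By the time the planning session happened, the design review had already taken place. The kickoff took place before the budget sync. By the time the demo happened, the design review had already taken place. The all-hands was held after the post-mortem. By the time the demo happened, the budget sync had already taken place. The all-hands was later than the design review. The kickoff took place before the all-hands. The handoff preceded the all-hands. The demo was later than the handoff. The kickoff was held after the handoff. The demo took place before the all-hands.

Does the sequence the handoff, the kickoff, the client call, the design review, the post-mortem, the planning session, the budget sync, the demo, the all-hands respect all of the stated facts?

The constraints require the planning session before the post-mortem, but in the proposed sequence the post-mortem appears ahead of the planning session. That one violation is enough.

no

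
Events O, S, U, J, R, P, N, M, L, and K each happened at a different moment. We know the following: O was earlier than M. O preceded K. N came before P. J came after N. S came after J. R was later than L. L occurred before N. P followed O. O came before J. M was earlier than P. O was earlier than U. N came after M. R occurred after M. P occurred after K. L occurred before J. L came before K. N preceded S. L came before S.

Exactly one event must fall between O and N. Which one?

M

Tracing the constraints gives O → M → N, so M sits after O and before N.
No other event is forced both after O and before N.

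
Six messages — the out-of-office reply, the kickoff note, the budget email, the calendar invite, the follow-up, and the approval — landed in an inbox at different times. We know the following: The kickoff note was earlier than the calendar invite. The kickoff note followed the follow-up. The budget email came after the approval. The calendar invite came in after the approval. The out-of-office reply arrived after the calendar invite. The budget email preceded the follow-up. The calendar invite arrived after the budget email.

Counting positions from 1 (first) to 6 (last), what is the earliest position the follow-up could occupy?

3

The approval and the budget email must both come before the follow-up — 2 forced predecessors.
Nothing else is forced ahead of the follow-up, so its earliest slot is position 2 + 1 = 3.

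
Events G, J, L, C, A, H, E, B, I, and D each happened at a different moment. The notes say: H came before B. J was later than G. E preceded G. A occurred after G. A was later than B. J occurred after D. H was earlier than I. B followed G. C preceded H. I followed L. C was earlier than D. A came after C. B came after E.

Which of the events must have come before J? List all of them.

C, D, E, G

Directly stated before J: D and G.
C reaches J via C → D → J.
E reaches J via E → G → J.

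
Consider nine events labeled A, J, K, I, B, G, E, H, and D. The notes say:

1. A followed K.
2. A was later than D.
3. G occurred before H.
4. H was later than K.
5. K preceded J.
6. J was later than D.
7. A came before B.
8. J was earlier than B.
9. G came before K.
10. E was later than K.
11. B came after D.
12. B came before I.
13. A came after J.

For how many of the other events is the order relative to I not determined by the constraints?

Forced before I: A, B, D, G, J, and K.
That leaves E and H with no forced order relative to I — 2.

2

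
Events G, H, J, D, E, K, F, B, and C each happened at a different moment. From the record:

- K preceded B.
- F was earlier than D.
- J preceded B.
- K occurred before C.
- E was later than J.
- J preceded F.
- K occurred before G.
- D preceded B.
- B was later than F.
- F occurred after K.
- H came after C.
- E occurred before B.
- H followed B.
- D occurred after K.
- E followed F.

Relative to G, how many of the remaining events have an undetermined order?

7

Forced before G: K.
That leaves B, C, D, E, F, H, and J with no forced order relative to G — 7.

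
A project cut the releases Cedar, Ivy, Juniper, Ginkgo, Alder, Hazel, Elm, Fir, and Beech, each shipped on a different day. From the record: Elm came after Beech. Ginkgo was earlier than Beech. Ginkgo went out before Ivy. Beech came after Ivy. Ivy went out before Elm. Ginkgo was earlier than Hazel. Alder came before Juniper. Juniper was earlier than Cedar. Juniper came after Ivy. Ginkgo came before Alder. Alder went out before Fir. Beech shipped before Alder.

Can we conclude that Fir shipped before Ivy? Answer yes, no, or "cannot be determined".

no

Tracing the constraints gives Ivy → Beech → Alder → Fir, so Ivy must come before Fir.
That means Fir cannot be before Ivy.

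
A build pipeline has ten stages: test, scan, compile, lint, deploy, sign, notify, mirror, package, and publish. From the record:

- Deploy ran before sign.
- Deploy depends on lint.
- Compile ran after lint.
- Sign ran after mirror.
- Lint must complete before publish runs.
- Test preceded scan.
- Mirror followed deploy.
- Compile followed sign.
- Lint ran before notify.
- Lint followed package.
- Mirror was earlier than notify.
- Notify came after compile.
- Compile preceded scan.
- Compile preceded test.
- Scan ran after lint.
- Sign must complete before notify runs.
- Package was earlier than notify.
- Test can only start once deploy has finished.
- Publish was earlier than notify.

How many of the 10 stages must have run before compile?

5

Directly stated before compile: lint and sign.
Deploy reaches compile via deploy → sign → compile.
Mirror reaches compile via mirror → sign → compile.
Package reaches compile via package → lint → compile.
No chain forces notify (or any of the others) ahead of compile.
That's deploy, lint, mirror, package, and sign — 5 in all.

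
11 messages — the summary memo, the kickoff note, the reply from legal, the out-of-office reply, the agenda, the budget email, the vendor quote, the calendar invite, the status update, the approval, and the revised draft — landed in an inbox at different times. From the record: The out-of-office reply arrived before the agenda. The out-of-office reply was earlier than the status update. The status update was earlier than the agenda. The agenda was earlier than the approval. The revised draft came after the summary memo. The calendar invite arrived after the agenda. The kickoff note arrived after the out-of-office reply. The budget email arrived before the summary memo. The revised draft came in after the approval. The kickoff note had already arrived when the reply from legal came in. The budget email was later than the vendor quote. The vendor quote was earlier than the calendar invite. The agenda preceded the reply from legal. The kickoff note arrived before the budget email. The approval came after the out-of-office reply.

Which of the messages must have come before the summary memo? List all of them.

the budget email, the kickoff note, the out-of-office reply, the vendor quote

Directly stated before the summary memo: the budget email.
The kickoff note reaches the summary memo via the kickoff note → the budget email → the summary memo.
The out-of-office reply reaches the summary memo via the out-of-office reply → the kickoff note → the budget email → the summary memo.
The vendor quote reaches the summary memo via the vendor quote → the budget email → the summary memo.
No chain forces the approval (or any of the others) ahead of the summary memo.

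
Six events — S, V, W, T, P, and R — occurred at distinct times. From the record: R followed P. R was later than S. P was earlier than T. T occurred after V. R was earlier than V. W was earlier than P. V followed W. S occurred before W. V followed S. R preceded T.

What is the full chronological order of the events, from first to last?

The constraints fix every adjacent pair, so only one ordering works:
S → W → P → R → V → T.

S, W, P, R, V, T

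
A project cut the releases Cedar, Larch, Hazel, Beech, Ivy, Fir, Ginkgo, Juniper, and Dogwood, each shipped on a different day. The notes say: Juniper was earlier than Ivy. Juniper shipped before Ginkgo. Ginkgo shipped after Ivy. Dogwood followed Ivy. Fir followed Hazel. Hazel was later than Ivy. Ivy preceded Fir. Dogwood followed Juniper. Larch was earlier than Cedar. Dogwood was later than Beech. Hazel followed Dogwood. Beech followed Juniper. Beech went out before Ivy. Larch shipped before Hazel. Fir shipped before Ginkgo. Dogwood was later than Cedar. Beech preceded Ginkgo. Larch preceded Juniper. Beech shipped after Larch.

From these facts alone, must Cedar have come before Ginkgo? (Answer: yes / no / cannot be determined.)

Chain the constraints: Cedar → Dogwood → Hazel → Fir → Ginkgo. Each link is directly stated, so Cedar comes before Ginkgo.

yes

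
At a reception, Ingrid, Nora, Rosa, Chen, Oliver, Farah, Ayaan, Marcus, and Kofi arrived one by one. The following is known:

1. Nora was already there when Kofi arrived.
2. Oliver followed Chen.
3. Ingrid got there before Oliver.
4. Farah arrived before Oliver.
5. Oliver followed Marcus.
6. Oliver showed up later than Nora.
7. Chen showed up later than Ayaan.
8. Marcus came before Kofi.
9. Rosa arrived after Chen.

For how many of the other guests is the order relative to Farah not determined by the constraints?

Forced after Farah: Oliver.
That leaves Ayaan, Chen, Ingrid, Kofi, Marcus, Nora, and Rosa with no forced order relative to Farah — 7.

7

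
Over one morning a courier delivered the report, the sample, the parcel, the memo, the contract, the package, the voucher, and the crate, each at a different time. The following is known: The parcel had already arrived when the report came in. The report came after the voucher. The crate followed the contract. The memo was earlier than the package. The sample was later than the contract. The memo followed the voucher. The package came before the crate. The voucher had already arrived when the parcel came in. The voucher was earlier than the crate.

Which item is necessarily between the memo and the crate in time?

the package

Tracing the constraints gives the memo → the package → the crate, so the package sits after the memo and before the crate.
No other item is forced both after the memo and before the crate.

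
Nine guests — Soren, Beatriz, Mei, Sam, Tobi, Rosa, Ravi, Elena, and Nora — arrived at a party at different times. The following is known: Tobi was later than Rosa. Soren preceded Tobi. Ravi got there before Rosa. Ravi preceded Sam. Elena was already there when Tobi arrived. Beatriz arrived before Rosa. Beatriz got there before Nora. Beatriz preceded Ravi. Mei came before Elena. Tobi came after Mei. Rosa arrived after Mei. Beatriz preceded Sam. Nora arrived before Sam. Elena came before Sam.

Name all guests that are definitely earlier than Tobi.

Beatriz, Elena, Mei, Ravi, Rosa, Soren

Directly stated before Tobi: Elena, Mei, Rosa, and Soren.
Beatriz reaches Tobi via Beatriz → Rosa → Tobi.
Ravi reaches Tobi via Ravi → Rosa → Tobi.
No chain forces Sam (or any of the others) ahead of Tobi.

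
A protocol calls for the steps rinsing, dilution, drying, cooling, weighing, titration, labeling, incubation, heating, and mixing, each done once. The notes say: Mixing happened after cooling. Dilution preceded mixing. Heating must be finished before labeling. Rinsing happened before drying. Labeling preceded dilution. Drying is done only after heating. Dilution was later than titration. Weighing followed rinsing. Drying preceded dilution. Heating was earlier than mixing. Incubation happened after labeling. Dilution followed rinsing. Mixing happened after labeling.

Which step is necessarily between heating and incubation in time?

labeling

Tracing the constraints gives heating → labeling → incubation, so labeling sits after heating and before incubation.
No other step is forced both after heating and before incubation.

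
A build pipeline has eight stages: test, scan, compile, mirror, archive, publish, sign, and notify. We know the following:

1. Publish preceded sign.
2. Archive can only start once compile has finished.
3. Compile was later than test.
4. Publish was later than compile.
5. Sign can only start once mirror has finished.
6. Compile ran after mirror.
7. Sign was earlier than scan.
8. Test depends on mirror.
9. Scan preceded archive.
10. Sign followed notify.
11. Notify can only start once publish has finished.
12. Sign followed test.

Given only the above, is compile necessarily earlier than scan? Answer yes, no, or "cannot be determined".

Chain the constraints: compile → publish → sign → scan. Each link is directly stated, so compile comes before scan.

yes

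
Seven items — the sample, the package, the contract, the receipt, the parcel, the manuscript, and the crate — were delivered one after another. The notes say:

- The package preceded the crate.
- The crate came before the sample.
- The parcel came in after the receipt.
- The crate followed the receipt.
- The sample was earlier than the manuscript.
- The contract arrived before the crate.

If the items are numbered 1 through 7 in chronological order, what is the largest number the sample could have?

6

The sample must come before the manuscript — 1 item forced after it.
Everything else can be placed before the sample in some valid order, so the sample can sit as late as position 7 − 1 = 6.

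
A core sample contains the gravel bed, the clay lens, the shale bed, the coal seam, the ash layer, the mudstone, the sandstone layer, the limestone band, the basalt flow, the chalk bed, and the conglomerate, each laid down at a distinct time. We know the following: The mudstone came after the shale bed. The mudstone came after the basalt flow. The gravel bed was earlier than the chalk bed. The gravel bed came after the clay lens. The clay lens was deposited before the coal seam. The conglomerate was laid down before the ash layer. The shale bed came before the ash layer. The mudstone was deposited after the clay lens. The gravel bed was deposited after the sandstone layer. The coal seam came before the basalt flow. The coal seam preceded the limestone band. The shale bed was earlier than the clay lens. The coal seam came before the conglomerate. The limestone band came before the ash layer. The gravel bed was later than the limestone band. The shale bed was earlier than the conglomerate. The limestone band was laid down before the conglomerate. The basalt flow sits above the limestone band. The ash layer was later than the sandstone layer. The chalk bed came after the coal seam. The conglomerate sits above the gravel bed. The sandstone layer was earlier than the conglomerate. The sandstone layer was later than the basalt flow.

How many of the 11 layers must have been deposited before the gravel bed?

6

Directly stated before the gravel bed: the clay lens, the limestone band, and the sandstone layer.
The basalt flow reaches the gravel bed via the basalt flow → the sandstone layer → the gravel bed.
The coal seam reaches the gravel bed via the coal seam → the limestone band → the gravel bed.
The shale bed reaches the gravel bed via the shale bed → the clay lens → the gravel bed.
That's the basalt flow, the clay lens, the coal seam, the limestone band, the sandstone layer, and the shale bed — 6 in all.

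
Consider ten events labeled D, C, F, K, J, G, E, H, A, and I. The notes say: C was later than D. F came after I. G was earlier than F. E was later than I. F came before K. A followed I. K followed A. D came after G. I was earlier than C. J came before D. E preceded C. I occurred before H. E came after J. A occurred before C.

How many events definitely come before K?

Directly stated before K: A and F.
G reaches K via G → F → K.
I reaches K via I → F → K.
No chain forces C (or any of the others) ahead of K.
That's A, F, G, and I — 4 in all.

4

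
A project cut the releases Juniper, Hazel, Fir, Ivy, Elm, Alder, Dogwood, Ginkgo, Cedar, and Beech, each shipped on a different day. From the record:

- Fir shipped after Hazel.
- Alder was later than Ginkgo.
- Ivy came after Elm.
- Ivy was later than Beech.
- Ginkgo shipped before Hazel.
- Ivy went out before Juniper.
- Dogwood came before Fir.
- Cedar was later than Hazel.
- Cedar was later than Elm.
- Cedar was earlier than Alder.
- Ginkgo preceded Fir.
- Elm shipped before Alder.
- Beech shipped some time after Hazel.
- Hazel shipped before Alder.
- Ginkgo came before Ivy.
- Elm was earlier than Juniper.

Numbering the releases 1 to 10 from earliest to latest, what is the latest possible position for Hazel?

4

Hazel must come before Alder, Beech, Cedar, Fir, Ivy, and Juniper — 6 releases forced after it.
Everything else can be placed before Hazel in some valid order, so Hazel can sit as late as position 10 − 6 = 4.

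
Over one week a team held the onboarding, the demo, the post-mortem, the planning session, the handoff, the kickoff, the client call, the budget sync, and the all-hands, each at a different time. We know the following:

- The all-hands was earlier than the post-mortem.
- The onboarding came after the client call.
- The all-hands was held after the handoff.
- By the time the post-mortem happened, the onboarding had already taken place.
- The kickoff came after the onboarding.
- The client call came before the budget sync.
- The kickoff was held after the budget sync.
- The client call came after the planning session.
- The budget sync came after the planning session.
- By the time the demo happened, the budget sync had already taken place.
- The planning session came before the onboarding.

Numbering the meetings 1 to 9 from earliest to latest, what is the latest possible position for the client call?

The client call must come before the budget sync, the demo, the kickoff, the onboarding, and the post-mortem — 5 meetings forced after it.
Everything else can be placed before the client call in some valid order, so the client call can sit as late as position 9 − 5 = 4.

4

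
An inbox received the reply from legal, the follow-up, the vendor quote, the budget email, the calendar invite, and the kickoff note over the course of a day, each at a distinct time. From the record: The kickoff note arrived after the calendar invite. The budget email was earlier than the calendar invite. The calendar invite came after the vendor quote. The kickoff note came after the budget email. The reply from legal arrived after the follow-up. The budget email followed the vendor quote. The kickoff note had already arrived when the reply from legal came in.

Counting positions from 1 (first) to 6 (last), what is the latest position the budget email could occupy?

The budget email must come before the calendar invite, the kickoff note, and the reply from legal — 3 messages forced after it.
Everything else can be placed before the budget email in some valid order, so the budget email can sit as late as position 6 − 3 = 3.

3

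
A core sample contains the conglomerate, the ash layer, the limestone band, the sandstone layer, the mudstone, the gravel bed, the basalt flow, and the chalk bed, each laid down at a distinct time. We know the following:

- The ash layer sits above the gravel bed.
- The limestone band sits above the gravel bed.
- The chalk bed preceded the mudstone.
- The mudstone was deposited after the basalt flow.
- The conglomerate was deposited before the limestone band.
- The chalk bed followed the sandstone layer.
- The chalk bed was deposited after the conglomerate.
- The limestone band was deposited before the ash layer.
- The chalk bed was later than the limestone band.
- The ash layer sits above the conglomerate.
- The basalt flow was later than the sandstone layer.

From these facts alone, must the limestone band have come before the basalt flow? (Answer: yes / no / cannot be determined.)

No chain of stated constraints runs from the limestone band to the basalt flow, and none runs from the basalt flow to the limestone band either.
So the relative order of the limestone band and the basalt flow is not fixed by the given facts.

cannot be determined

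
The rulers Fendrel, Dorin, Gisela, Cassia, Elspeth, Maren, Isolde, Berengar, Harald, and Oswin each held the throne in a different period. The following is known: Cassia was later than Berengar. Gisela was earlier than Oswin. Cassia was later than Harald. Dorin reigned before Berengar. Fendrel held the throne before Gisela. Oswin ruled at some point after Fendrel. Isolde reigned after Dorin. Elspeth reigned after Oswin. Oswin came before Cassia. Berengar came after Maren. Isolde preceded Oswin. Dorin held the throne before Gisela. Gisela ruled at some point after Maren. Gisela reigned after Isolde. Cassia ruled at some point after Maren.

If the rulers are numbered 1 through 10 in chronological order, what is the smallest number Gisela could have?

Dorin, Fendrel, Isolde, and Maren must all come before Gisela — 4 forced predecessors.
Nothing else is forced ahead of Gisela, so their earliest slot is position 4 + 1 = 5.

5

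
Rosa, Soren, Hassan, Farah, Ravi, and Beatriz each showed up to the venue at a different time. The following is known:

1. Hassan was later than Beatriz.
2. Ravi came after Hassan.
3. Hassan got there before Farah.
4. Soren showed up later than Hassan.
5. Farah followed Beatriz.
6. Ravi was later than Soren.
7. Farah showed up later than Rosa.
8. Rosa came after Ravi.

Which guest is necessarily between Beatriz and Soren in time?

Tracing the constraints gives Beatriz → Hassan → Soren, so Hassan sits after Beatriz and before Soren.
No other guest is forced both after Beatriz and before Soren.

Hassan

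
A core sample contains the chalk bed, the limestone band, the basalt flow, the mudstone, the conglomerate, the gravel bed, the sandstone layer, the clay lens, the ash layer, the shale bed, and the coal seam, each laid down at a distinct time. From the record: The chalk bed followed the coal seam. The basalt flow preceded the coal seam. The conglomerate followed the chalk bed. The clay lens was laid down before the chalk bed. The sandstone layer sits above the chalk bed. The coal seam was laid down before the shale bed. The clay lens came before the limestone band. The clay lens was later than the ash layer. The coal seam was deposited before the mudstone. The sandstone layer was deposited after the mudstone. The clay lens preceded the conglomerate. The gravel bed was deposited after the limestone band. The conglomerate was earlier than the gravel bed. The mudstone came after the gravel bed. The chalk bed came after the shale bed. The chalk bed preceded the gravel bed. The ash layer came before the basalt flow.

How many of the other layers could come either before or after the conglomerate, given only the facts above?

Forced before the conglomerate: the ash layer, the basalt flow, the chalk bed, the clay lens, the coal seam, and the shale bed; forced after the conglomerate: the gravel bed, the mudstone, and the sandstone layer.
That leaves the limestone band with no forced order relative to the conglomerate — 1.

1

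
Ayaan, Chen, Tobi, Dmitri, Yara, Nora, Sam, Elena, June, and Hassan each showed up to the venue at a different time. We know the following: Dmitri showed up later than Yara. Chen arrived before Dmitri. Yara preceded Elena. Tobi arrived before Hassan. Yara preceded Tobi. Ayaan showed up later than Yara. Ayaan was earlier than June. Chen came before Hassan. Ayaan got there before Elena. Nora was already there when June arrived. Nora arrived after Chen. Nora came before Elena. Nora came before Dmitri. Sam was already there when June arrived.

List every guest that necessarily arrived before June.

Ayaan, Chen, Nora, Sam, Yara

Directly stated before June: Ayaan, Nora, and Sam.
Chen reaches June via Chen → Nora → June.
Yara reaches June via Yara → Ayaan → June.
No chain forces Elena (or any of the others) ahead of June.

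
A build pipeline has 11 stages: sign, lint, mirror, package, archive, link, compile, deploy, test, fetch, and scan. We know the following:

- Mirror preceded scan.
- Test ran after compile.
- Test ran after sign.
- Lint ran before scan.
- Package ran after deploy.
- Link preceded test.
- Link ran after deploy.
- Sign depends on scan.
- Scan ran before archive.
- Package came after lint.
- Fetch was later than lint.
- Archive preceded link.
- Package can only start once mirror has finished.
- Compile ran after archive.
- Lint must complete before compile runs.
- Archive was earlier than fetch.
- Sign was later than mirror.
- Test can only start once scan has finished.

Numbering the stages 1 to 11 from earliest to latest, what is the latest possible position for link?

Link must come before test — 1 stage forced after it.
Everything else can be placed before link in some valid order, so link can sit as late as position 11 − 1 = 10.

10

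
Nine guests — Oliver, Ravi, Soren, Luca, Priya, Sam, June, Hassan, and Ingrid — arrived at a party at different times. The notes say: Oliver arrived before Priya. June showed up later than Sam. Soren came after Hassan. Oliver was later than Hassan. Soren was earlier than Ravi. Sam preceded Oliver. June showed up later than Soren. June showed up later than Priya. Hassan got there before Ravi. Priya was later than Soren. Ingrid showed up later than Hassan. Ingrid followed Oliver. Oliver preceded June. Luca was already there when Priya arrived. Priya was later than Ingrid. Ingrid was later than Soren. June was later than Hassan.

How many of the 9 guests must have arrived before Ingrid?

Directly stated before Ingrid: Hassan, Oliver, and Soren.
Sam reaches Ingrid via Sam → Oliver → Ingrid.
No chain forces June (or any of the others) ahead of Ingrid.
That's Hassan, Oliver, Sam, and Soren — 4 in all.

4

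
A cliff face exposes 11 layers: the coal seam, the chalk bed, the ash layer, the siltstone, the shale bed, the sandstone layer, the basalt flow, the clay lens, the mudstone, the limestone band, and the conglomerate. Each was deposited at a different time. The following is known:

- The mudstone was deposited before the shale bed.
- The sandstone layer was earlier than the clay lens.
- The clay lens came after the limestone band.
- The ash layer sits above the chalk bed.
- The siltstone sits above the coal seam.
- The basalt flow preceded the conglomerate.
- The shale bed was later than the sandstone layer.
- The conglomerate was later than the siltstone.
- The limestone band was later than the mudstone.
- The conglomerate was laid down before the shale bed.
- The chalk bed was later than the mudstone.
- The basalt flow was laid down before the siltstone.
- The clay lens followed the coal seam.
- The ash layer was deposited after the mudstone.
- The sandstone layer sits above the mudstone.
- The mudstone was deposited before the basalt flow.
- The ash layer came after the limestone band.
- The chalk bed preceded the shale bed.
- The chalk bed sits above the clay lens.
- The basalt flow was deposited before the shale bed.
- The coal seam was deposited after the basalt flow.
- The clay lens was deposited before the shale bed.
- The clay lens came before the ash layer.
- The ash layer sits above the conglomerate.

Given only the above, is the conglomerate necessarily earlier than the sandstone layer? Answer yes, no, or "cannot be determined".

No chain of stated constraints runs from the conglomerate to the sandstone layer, and none runs from the sandstone layer to the conglomerate either.
So the relative order of the conglomerate and the sandstone layer is not fixed by the given facts.

cannot be determined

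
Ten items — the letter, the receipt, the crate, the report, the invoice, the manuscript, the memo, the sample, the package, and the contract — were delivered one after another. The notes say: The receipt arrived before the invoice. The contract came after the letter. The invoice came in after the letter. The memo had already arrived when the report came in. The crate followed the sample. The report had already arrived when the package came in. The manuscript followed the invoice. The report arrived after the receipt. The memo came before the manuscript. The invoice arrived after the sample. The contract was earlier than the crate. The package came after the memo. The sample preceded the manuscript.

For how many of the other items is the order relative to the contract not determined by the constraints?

7

Forced before the contract: the letter; forced after the contract: the crate.
That leaves the invoice, the manuscript, the memo, the package, the receipt, the report, and the sample with no forced order relative to the contract — 7.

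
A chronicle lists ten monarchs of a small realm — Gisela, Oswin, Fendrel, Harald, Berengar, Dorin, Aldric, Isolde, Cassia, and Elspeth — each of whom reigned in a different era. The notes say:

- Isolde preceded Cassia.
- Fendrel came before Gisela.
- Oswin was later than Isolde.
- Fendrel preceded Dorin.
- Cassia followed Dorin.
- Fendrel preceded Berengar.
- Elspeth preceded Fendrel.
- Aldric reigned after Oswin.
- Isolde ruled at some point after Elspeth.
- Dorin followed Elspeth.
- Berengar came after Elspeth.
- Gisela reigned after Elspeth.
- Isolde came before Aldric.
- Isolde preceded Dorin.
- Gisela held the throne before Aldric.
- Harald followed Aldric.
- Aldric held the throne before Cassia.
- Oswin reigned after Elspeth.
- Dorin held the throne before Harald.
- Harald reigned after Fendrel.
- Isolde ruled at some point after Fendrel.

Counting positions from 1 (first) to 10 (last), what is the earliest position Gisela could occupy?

Elspeth and Fendrel must both come before Gisela — 2 forced predecessors.
Nothing else is forced ahead of Gisela, so their earliest slot is position 2 + 1 = 3.

3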